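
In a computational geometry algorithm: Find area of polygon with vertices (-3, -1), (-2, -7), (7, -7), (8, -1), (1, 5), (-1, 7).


Shoelace sum: ((-3)*(-7) - (-2)*(-1)) + ((-2)*(-7) - 7*(-7)) + (7*(-1) - 8*(-7)) + (8*5 - 1*(-1)) + (1*7 - (-1)*5) + ((-1)*(-1) - (-3)*7)
= 206
Area = |206|/2 = 103

103


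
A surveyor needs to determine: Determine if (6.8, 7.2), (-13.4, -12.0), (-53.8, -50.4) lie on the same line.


Cross product: ((-13.4)-6.8)*((-50.4)-7.2) - ((-12)-7.2)*((-53.8)-6.8)
= 0

Yes, collinear


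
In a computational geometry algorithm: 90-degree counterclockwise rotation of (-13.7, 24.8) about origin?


90° CCW: (x,y) -> (-y, x)
(-13.7,24.8) -> (-24.8, -13.7)

(-24.8, -13.7)


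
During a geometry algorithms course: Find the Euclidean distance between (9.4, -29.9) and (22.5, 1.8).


dx=13.1, dy=31.7
d^2 = 13.1^2 + 31.7^2 = 1176.5
d = sqrt(1176.5) = 34.3001

34.3001


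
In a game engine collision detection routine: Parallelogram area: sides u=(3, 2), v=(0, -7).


|u x v| = |3*(-7) - 2*0|
= |(-21) - 0| = 21

21


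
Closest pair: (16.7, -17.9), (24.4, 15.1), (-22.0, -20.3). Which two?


d(P0,P1) = 33.8864, d(P0,P2) = 38.7743, d(P1,P2) = 58.362
Closest: P0 and P1

Closest pair: (16.7, -17.9) and (24.4, 15.1), distance = 33.8864


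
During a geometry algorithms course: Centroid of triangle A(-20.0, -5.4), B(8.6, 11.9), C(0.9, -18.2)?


Centroid = ((x_A+x_B+x_C)/3, (y_A+y_B+y_C)/3)
= (((-20)+8.6+0.9)/3, ((-5.4)+11.9+(-18.2))/3)
= (-3.5, -3.9)

(-3.5, -3.9)


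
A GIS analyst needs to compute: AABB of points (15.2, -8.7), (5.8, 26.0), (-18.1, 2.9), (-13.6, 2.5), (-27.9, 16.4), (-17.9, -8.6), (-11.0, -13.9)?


x range: [-27.9, 15.2]
y range: [-13.9, 26]
Bounding box: (-27.9,-13.9) to (15.2,26)

(-27.9,-13.9) to (15.2,26)


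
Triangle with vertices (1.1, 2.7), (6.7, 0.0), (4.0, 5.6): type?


Side lengths squared: AB^2=38.65, BC^2=38.65, CA^2=16.82
Sorted: [16.82, 38.65, 38.65]
By sides: Isosceles, By angles: Acute

Isosceles, Acute


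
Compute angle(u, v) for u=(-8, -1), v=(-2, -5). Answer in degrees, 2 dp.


u.v = 21, |u| = sqrt(65) = 8.0623, |v| = sqrt(29) = 5.3852
cos(theta) = u.v/(|u||v|) = 21/sqrt(1885) = 0.483686
theta = acos(0.483686) = 61.07 degrees

61.07 degrees


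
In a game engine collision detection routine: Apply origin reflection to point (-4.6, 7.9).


Reflection over origin: (x,y) -> (-x,-y)
(-4.6, 7.9) -> (4.6, -7.9)

(4.6, -7.9)


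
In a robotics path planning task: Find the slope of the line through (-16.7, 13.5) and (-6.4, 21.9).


slope = (y2-y1)/(x2-x1) = (21.9-13.5)/((-6.4)-(-16.7)) = 8.4/10.3 = 0.8155

0.8155


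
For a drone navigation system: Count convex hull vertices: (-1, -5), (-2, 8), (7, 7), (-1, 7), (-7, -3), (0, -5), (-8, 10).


Convex hull vertices (CCW): (-8, 10), (-7, -3), (-1, -5), (0, -5), (7, 7)
Count = 5

5


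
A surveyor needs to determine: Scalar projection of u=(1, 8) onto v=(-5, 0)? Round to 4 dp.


u.v = -5, |v| = sqrt(25) = 5
Scalar projection = u.v / |v| = -5 / sqrt(25) = -1

-1


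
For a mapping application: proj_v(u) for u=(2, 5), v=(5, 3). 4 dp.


u.v = 25, |v| = sqrt(34) = 5.831
Scalar projection = u.v / |v| = 25 / sqrt(34) = 4.2875

4.2875


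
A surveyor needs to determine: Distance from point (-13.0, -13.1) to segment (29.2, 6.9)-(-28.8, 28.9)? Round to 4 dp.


Project P onto AB: t = 0.5217 (clamped to [0,1])
Closest point on segment: (-1.0601, 18.378)
Distance: 33.6664

33.6664


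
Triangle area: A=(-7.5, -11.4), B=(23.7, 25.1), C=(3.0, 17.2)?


Area = |x_A(y_B-y_C) + x_B(y_C-y_A) + x_C(y_A-y_B)|/2
= |(-59.25) + 677.82 + (-109.5)|/2
= 509.07/2 = 254.535

254.535


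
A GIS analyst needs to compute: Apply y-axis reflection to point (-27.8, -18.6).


Reflection over y-axis: (x,y) -> (-x,y)
(-27.8, -18.6) -> (27.8, -18.6)

(27.8, -18.6)


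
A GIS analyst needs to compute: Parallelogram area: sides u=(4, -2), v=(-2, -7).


|u x v| = |4*(-7) - (-2)*(-2)|
= |(-28) - 4| = 32

32


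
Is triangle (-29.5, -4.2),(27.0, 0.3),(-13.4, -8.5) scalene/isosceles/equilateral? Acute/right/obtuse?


Side lengths squared: AB^2=3212.5, BC^2=1709.6, CA^2=277.7
Sorted: [277.7, 1709.6, 3212.5]
By sides: Scalene, By angles: Obtuse

Scalene, Obtuse


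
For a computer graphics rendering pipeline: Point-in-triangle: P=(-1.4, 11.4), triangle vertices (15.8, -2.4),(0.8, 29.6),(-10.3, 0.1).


Cross products: AB x AP = 343.4, BC x BP = 137.12, CA x CP = 317.18
All same sign? yes

Yes, inside


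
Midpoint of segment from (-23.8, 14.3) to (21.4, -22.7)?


M = (((-23.8)+21.4)/2, (14.3+(-22.7))/2)
= (-1.2, -4.2)

(-1.2, -4.2)


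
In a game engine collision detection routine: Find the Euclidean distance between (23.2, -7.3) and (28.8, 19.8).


dx=5.6, dy=27.1
d^2 = 5.6^2 + 27.1^2 = 765.77
d = sqrt(765.77) = 27.6725

27.6725


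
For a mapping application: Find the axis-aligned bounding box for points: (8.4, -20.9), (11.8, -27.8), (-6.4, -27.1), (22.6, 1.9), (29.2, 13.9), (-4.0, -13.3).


x range: [-6.4, 29.2]
y range: [-27.8, 13.9]
Bounding box: (-6.4,-27.8) to (29.2,13.9)

(-6.4,-27.8) to (29.2,13.9)


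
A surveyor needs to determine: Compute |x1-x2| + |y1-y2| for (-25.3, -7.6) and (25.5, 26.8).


|(-25.3)-25.5| + |(-7.6)-26.8| = 50.8 + 34.4 = 85.2

85.2


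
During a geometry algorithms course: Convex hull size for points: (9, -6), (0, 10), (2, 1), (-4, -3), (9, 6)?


Convex hull vertices (CCW): (-4, -3), (9, -6), (9, 6), (0, 10)
Count = 4

4


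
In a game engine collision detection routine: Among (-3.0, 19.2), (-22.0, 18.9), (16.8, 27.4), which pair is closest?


d(P0,P1) = 19.0024, d(P0,P2) = 21.4308, d(P1,P2) = 39.7201
Closest: P0 and P1

Closest pair: (-3.0, 19.2) and (-22.0, 18.9), distance = 19.0024


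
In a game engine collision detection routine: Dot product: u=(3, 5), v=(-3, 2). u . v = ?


u . v = u_x*v_x + u_y*v_y = 3*(-3) + 5*2
= (-9) + 10 = 1

1


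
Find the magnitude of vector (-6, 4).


|u| = sqrt((-6)^2 + 4^2) = sqrt(52) = 7.2111

7.2111


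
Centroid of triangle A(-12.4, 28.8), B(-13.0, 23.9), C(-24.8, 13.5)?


Centroid = ((x_A+x_B+x_C)/3, (y_A+y_B+y_C)/3)
= (((-12.4)+(-13)+(-24.8))/3, (28.8+23.9+13.5)/3)
= (-16.7333, 22.0667)

(-16.7333, 22.0667)


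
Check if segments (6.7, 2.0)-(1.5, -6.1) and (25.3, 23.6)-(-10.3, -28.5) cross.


Cross products: d1=-200.1, d2=-182.66, d3=38.34, d4=20.9
d1*d2 < 0 and d3*d4 < 0? no

No, they don't intersect


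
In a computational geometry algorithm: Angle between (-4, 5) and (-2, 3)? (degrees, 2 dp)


u.v = 23, |u| = sqrt(41) = 6.4031, |v| = sqrt(13) = 3.6056
cos(theta) = u.v/(|u||v|) = 23/sqrt(533) = 0.996241
theta = acos(0.996241) = 4.97 degrees

4.97 degrees


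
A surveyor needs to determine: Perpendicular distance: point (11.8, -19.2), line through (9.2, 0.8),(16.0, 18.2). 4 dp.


|cross product| = 181.24
|line direction| = sqrt(349) = 18.6815
Distance = 181.24/sqrt(349) = 9.7016

9.7016


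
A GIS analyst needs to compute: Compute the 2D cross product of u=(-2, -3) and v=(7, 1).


u x v = u_x*v_y - u_y*v_x = (-2)*1 - (-3)*7
= (-2) - (-21) = 19

19


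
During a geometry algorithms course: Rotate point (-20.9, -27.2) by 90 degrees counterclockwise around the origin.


90° CCW: (x,y) -> (-y, x)
(-20.9,-27.2) -> (27.2, -20.9)

(27.2, -20.9)


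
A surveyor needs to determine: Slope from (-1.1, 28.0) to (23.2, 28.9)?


slope = (y2-y1)/(x2-x1) = (28.9-28)/(23.2-(-1.1)) = 0.9/24.3 = 0.037

0.037


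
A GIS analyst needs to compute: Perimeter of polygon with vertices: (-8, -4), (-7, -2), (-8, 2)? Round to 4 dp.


Sides: (-8, -4)->(-7, -2): sqrt(5) = 2.236068, (-7, -2)->(-8, 2): sqrt(17) = 4.123106, (-8, 2)->(-8, -4): sqrt(36) = 6
Sum = 12.359174
Perimeter = 12.3592

12.3592


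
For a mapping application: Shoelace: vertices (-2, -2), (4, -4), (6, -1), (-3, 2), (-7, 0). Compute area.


Shoelace sum: ((-2)*(-4) - 4*(-2)) + (4*(-1) - 6*(-4)) + (6*2 - (-3)*(-1)) + ((-3)*0 - (-7)*2) + ((-7)*(-2) - (-2)*0)
= 73
Area = |73|/2 = 36.5

36.5


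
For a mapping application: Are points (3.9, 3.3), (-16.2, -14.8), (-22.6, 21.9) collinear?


Cross product: ((-16.2)-3.9)*(21.9-3.3) - ((-14.8)-3.3)*((-22.6)-3.9)
= -853.51

No, not collinear


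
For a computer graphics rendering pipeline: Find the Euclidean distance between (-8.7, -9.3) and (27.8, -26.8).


dx=36.5, dy=-17.5
d^2 = 36.5^2 + (-17.5)^2 = 1638.5
d = sqrt(1638.5) = 40.4784

40.4784


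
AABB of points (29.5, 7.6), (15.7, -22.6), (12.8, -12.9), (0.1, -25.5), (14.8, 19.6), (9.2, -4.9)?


x range: [0.1, 29.5]
y range: [-25.5, 19.6]
Bounding box: (0.1,-25.5) to (29.5,19.6)

(0.1,-25.5) to (29.5,19.6)


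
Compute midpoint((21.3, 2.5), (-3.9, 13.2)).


M = ((21.3+(-3.9))/2, (2.5+13.2)/2)
= (8.7, 7.85)

(8.7, 7.85)


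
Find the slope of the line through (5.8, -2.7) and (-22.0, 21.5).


slope = (y2-y1)/(x2-x1) = (21.5-(-2.7))/((-22)-5.8) = 24.2/(-27.8) = -0.8705

-0.8705


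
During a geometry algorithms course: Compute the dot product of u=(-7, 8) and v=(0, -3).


u . v = u_x*v_x + u_y*v_y = (-7)*0 + 8*(-3)
= 0 + (-24) = -24

-24


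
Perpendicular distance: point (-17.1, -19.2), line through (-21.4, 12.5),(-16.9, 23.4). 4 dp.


|cross product| = 189.52
|line direction| = sqrt(139.06) = 11.7924
Distance = 189.52/sqrt(139.06) = 16.0714

16.0714


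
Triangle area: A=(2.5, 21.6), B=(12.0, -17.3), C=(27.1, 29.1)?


Area = |x_A(y_B-y_C) + x_B(y_C-y_A) + x_C(y_A-y_B)|/2
= |(-116) + 90 + 1054.19|/2
= 1028.19/2 = 514.095

514.095


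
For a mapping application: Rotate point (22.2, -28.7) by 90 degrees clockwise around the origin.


90° CW: (x,y) -> (y, -x)
(22.2,-28.7) -> (-28.7, -22.2)

(-28.7, -22.2)


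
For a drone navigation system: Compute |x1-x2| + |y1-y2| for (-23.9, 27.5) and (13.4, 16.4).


|(-23.9)-13.4| + |27.5-16.4| = 37.3 + 11.1 = 48.4

48.4


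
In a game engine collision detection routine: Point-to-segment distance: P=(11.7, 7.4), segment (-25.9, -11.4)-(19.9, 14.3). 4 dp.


Project P onto AB: t = 0.7995 (clamped to [0,1])
Closest point on segment: (10.719, 9.1482)
Distance: 2.0046

2.0046


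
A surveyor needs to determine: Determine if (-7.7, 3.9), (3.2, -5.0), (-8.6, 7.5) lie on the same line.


Cross product: (3.2-(-7.7))*(7.5-3.9) - ((-5)-3.9)*((-8.6)-(-7.7))
= 31.23

No, not collinear


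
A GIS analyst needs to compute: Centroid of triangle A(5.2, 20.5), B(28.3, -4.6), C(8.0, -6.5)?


Centroid = ((x_A+x_B+x_C)/3, (y_A+y_B+y_C)/3)
= ((5.2+28.3+8)/3, (20.5+(-4.6)+(-6.5))/3)
= (13.8333, 3.1333)

(13.8333, 3.1333)


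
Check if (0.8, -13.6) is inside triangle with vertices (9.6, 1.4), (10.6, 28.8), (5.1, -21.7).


Cross products: AB x AP = 226.12, BC x BP = -261.7, CA x CP = 135.78
All same sign? no

No, outside


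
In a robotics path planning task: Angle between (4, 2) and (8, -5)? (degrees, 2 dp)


u.v = 22, |u| = sqrt(20) = 4.4721, |v| = sqrt(89) = 9.434
cos(theta) = u.v/(|u||v|) = 22/sqrt(1780) = 0.52145
theta = acos(0.52145) = 58.57 degrees

58.57 degrees


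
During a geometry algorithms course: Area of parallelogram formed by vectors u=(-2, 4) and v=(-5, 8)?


|u x v| = |(-2)*8 - 4*(-5)|
= |(-16) - (-20)| = 4

4


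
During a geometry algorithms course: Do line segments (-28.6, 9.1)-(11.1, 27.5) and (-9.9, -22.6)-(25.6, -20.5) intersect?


Cross products: d1=1164.62, d2=1734.45, d3=-1602.57, d4=-2172.4
d1*d2 < 0 and d3*d4 < 0? no

No, they don't intersect


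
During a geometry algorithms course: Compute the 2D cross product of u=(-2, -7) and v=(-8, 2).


u x v = u_x*v_y - u_y*v_x = (-2)*2 - (-7)*(-8)
= (-4) - 56 = -60

-60


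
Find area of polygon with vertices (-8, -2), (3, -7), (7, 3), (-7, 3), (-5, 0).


Shoelace sum: ((-8)*(-7) - 3*(-2)) + (3*3 - 7*(-7)) + (7*3 - (-7)*3) + ((-7)*0 - (-5)*3) + ((-5)*(-2) - (-8)*0)
= 187
Area = |187|/2 = 93.5

93.5


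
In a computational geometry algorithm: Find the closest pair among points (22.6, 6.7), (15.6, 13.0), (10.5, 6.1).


d(P0,P1) = 9.4175, d(P0,P2) = 12.1149, d(P1,P2) = 8.5802
Closest: P1 and P2

Closest pair: (15.6, 13.0) and (10.5, 6.1), distance = 8.5802


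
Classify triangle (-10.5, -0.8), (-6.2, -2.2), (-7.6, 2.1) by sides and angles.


Side lengths squared: AB^2=20.45, BC^2=20.45, CA^2=16.82
Sorted: [16.82, 20.45, 20.45]
By sides: Isosceles, By angles: Acute

Isosceles, Acute


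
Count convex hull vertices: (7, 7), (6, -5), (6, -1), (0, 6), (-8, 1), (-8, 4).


Convex hull vertices (CCW): (-8, 1), (6, -5), (7, 7), (0, 6), (-8, 4)
Count = 5

5


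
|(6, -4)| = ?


|u| = sqrt(6^2 + (-4)^2) = sqrt(52) = 7.2111

7.2111


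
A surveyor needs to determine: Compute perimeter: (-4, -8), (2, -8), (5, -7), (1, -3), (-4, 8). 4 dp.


Sides: (-4, -8)->(2, -8): sqrt(36) = 6, (2, -8)->(5, -7): sqrt(10) = 3.162278, (5, -7)->(1, -3): sqrt(32) = 5.656854, (1, -3)->(-4, 8): sqrt(146) = 12.083046, (-4, 8)->(-4, -8): sqrt(256) = 16
Sum = 42.902178
Perimeter = 42.9022

42.9022


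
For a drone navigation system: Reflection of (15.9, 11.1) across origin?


Reflection over origin: (x,y) -> (-x,-y)
(15.9, 11.1) -> (-15.9, -11.1)

(-15.9, -11.1)


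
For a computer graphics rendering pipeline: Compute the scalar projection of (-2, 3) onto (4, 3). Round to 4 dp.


u.v = 1, |v| = sqrt(25) = 5
Scalar projection = u.v / |v| = 1 / sqrt(25) = 0.2

0.2


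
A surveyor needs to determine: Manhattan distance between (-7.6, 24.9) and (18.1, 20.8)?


|(-7.6)-18.1| + |24.9-20.8| = 25.7 + 4.1 = 29.8

29.8


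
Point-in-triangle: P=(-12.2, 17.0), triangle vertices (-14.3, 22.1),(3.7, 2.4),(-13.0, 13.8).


Cross products: AB x AP = -50.43, BC x BP = -62.56, CA x CP = -10.8
All same sign? yes

Yes, inside


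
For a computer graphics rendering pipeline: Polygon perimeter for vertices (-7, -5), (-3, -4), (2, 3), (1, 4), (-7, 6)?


Sides: (-7, -5)->(-3, -4): sqrt(17) = 4.123106, (-3, -4)->(2, 3): sqrt(74) = 8.602325, (2, 3)->(1, 4): sqrt(2) = 1.414214, (1, 4)->(-7, 6): sqrt(68) = 8.246211, (-7, 6)->(-7, -5): sqrt(121) = 11
Sum = 33.385856
Perimeter = 33.3859

33.3859


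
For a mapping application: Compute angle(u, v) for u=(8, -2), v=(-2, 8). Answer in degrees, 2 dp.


u.v = -32, |u| = sqrt(68) = 8.2462, |v| = sqrt(68) = 8.2462
cos(theta) = u.v/(|u||v|) = -32/sqrt(4624) = -0.470588
theta = acos(-0.470588) = 118.07 degrees

118.07 degrees


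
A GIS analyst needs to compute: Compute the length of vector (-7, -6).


|u| = sqrt((-7)^2 + (-6)^2) = sqrt(85) = 9.2195

9.2195


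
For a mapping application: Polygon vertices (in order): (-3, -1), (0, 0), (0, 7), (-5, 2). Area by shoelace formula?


Shoelace sum: ((-3)*0 - 0*(-1)) + (0*7 - 0*0) + (0*2 - (-5)*7) + ((-5)*(-1) - (-3)*2)
= 46
Area = |46|/2 = 23

23


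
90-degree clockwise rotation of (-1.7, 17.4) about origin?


90° CW: (x,y) -> (y, -x)
(-1.7,17.4) -> (17.4, 1.7)

(17.4, 1.7)


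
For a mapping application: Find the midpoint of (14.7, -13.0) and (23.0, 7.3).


M = ((14.7+23)/2, ((-13)+7.3)/2)
= (18.85, -2.85)

(18.85, -2.85)


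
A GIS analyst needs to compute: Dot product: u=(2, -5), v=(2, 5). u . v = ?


u . v = u_x*v_x + u_y*v_y = 2*2 + (-5)*5
= 4 + (-25) = -21

-21


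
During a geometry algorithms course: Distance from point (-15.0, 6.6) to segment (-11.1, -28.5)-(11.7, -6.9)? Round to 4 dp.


Project P onto AB: t = 0.6785 (clamped to [0,1])
Closest point on segment: (4.3691, -13.8451)
Distance: 28.1631

28.1631


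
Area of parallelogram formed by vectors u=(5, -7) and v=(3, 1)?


|u x v| = |5*1 - (-7)*3|
= |5 - (-21)| = 26

26


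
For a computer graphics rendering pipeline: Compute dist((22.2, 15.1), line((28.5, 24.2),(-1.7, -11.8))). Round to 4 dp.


|cross product| = 48.02
|line direction| = sqrt(2208.04) = 46.9898
Distance = 48.02/sqrt(2208.04) = 1.0219

1.0219


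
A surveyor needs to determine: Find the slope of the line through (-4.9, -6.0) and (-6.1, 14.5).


slope = (y2-y1)/(x2-x1) = (14.5-(-6))/((-6.1)-(-4.9)) = 20.5/(-1.2) = -17.0833

-17.0833


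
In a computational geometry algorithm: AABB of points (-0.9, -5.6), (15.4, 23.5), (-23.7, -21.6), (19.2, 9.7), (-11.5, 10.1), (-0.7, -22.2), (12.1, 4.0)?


x range: [-23.7, 19.2]
y range: [-22.2, 23.5]
Bounding box: (-23.7,-22.2) to (19.2,23.5)

(-23.7,-22.2) to (19.2,23.5)


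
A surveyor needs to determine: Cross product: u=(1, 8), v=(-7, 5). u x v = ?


u x v = u_x*v_y - u_y*v_x = 1*5 - 8*(-7)
= 5 - (-56) = 61

61


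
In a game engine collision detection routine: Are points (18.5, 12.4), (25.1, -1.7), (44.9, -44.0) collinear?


Cross product: (25.1-18.5)*((-44)-12.4) - ((-1.7)-12.4)*(44.9-18.5)
= 0

Yes, collinear


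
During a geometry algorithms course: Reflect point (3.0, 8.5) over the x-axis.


Reflection over x-axis: (x,y) -> (x,-y)
(3, 8.5) -> (3, -8.5)

(3, -8.5)


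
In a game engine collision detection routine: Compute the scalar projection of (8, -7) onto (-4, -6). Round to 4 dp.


u.v = 10, |v| = sqrt(52) = 7.2111
Scalar projection = u.v / |v| = 10 / sqrt(52) = 1.3868

1.3868


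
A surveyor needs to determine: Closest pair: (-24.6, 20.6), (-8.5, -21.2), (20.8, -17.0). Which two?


d(P0,P1) = 44.7934, d(P0,P2) = 58.9485, d(P1,P2) = 29.5995
Closest: P1 and P2

Closest pair: (-8.5, -21.2) and (20.8, -17.0), distance = 29.5995


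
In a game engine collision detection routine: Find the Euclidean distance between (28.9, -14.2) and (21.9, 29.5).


dx=-7, dy=43.7
d^2 = (-7)^2 + 43.7^2 = 1958.69
d = sqrt(1958.69) = 44.2571

44.2571


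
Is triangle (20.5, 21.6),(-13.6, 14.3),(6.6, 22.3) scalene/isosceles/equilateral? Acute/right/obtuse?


Side lengths squared: AB^2=1216.1, BC^2=472.04, CA^2=193.7
Sorted: [193.7, 472.04, 1216.1]
By sides: Scalene, By angles: Obtuse

Scalene, Obtuse


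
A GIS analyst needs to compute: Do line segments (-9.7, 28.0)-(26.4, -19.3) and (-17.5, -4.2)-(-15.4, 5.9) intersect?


Cross products: d1=-11.16, d2=-475.1, d3=-1531.36, d4=-1067.42
d1*d2 < 0 and d3*d4 < 0? no

No, they don't intersect


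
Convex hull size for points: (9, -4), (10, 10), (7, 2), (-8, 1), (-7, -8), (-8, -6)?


Convex hull vertices (CCW): (-8, -6), (-7, -8), (9, -4), (10, 10), (-8, 1)
Count = 5

5


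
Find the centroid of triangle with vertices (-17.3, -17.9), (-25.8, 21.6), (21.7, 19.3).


Centroid = ((x_A+x_B+x_C)/3, (y_A+y_B+y_C)/3)
= (((-17.3)+(-25.8)+21.7)/3, ((-17.9)+21.6+19.3)/3)
= (-7.1333, 7.6667)

(-7.1333, 7.6667)


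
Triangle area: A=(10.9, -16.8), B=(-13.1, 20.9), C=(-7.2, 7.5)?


Area = |x_A(y_B-y_C) + x_B(y_C-y_A) + x_C(y_A-y_B)|/2
= |146.06 + (-318.33) + 271.44|/2
= 99.17/2 = 49.585

49.585


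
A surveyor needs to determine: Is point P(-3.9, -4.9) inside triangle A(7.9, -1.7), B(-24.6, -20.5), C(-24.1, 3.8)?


Cross products: AB x AP = -117.84, BC x BP = -495.21, CA x CP = -167.3
All same sign? yes

Yes, inside


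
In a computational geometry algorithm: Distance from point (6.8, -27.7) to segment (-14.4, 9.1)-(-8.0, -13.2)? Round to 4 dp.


Project P onto AB: t = 1 (clamped to [0,1])
Closest point on segment: (-8, -13.2)
Distance: 20.7193

20.7193


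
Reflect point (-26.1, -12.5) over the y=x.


Reflection over y=x: (x,y) -> (y,x)
(-26.1, -12.5) -> (-12.5, -26.1)

(-12.5, -26.1)


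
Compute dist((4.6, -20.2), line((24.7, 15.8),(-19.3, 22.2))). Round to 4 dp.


|cross product| = 1712.64
|line direction| = sqrt(1976.96) = 44.463
Distance = 1712.64/sqrt(1976.96) = 38.5183

38.5183


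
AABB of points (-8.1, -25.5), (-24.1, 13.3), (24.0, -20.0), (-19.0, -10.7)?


x range: [-24.1, 24]
y range: [-25.5, 13.3]
Bounding box: (-24.1,-25.5) to (24,13.3)

(-24.1,-25.5) to (24,13.3)


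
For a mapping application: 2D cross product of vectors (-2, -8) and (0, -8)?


u x v = u_x*v_y - u_y*v_x = (-2)*(-8) - (-8)*0
= 16 - 0 = 16

16


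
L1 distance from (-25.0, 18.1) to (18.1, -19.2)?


|(-25)-18.1| + |18.1-(-19.2)| = 43.1 + 37.3 = 80.4

80.4


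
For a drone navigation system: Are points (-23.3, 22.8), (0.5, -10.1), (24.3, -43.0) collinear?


Cross product: (0.5-(-23.3))*((-43)-22.8) - ((-10.1)-22.8)*(24.3-(-23.3))
= 0

Yes, collinear


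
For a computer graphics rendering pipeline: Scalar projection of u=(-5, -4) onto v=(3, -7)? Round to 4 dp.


u.v = 13, |v| = sqrt(58) = 7.6158
Scalar projection = u.v / |v| = 13 / sqrt(58) = 1.707

1.707


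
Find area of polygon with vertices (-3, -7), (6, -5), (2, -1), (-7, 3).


Shoelace sum: ((-3)*(-5) - 6*(-7)) + (6*(-1) - 2*(-5)) + (2*3 - (-7)*(-1)) + ((-7)*(-7) - (-3)*3)
= 118
Area = |118|/2 = 59

59


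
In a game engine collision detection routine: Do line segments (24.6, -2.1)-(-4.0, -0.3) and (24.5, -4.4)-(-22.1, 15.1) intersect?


Cross products: d1=-109.13, d2=364.69, d3=65.96, d4=-407.86
d1*d2 < 0 and d3*d4 < 0? yes

Yes, they intersect


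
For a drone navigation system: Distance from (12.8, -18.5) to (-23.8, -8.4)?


dx=-36.6, dy=10.1
d^2 = (-36.6)^2 + 10.1^2 = 1441.57
d = sqrt(1441.57) = 37.968

37.968


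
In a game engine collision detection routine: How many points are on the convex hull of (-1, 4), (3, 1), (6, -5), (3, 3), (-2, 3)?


Convex hull vertices (CCW): (-2, 3), (6, -5), (3, 3), (-1, 4)
Count = 4

4


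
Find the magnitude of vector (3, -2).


|u| = sqrt(3^2 + (-2)^2) = sqrt(13) = 3.6056

3.6056


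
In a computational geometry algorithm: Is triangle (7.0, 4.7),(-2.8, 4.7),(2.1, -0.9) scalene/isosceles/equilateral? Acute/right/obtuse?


Side lengths squared: AB^2=96.04, BC^2=55.37, CA^2=55.37
Sorted: [55.37, 55.37, 96.04]
By sides: Isosceles, By angles: Acute

Isosceles, Acute


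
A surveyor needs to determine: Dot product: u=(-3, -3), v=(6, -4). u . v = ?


u . v = u_x*v_x + u_y*v_y = (-3)*6 + (-3)*(-4)
= (-18) + 12 = -6

-6


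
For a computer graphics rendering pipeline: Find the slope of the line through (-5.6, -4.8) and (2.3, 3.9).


slope = (y2-y1)/(x2-x1) = (3.9-(-4.8))/(2.3-(-5.6)) = 8.7/7.9 = 1.1013

1.1013


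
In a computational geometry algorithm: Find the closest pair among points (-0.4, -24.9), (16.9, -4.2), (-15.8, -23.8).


d(P0,P1) = 26.9774, d(P0,P2) = 15.4392, d(P1,P2) = 38.1241
Closest: P0 and P2

Closest pair: (-0.4, -24.9) and (-15.8, -23.8), distance = 15.4392


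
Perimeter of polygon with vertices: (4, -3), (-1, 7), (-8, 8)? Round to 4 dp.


Sides: (4, -3)->(-1, 7): sqrt(125) = 11.18034, (-1, 7)->(-8, 8): sqrt(50) = 7.071068, (-8, 8)->(4, -3): sqrt(265) = 16.278821
Sum = 34.530229
Perimeter = 34.5302

34.5302


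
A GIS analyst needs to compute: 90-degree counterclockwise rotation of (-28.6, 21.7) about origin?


90° CCW: (x,y) -> (-y, x)
(-28.6,21.7) -> (-21.7, -28.6)

(-21.7, -28.6)


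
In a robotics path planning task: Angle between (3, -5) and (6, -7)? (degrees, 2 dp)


u.v = 53, |u| = sqrt(34) = 5.831, |v| = sqrt(85) = 9.2195
cos(theta) = u.v/(|u||v|) = 53/sqrt(2890) = 0.985887
theta = acos(0.985887) = 9.64 degrees

9.64 degrees


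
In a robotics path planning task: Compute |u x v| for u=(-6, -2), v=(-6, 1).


|u x v| = |(-6)*1 - (-2)*(-6)|
= |(-6) - 12| = 18

18


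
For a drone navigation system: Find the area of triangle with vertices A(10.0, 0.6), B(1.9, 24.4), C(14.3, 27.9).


Area = |x_A(y_B-y_C) + x_B(y_C-y_A) + x_C(y_A-y_B)|/2
= |(-35) + 51.87 + (-340.34)|/2
= 323.47/2 = 161.735

161.735


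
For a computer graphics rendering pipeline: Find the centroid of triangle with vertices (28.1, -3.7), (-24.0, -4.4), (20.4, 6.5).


Centroid = ((x_A+x_B+x_C)/3, (y_A+y_B+y_C)/3)
= ((28.1+(-24)+20.4)/3, ((-3.7)+(-4.4)+6.5)/3)
= (8.1667, -0.5333)

(8.1667, -0.5333)


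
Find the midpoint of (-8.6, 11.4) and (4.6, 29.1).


M = (((-8.6)+4.6)/2, (11.4+29.1)/2)
= (-2, 20.25)

(-2, 20.25)


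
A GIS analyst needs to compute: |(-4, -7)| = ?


|u| = sqrt((-4)^2 + (-7)^2) = sqrt(65) = 8.0623

8.0623


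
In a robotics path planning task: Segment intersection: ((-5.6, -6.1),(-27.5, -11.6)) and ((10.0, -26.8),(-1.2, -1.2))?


Cross products: d1=167.52, d2=789.76, d3=539.13, d4=-83.11
d1*d2 < 0 and d3*d4 < 0? no

No, they don't intersect


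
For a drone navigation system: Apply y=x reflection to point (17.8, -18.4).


Reflection over y=x: (x,y) -> (y,x)
(17.8, -18.4) -> (-18.4, 17.8)

(-18.4, 17.8)


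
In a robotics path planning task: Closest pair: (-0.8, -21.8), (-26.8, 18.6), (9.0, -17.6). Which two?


d(P0,P1) = 48.0433, d(P0,P2) = 10.6621, d(P1,P2) = 50.9125
Closest: P0 and P2

Closest pair: (-0.8, -21.8) and (9.0, -17.6), distance = 10.6621


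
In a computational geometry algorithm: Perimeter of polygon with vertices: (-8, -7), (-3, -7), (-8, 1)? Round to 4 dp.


Sides: (-8, -7)->(-3, -7): sqrt(25) = 5, (-3, -7)->(-8, 1): sqrt(89) = 9.433981, (-8, 1)->(-8, -7): sqrt(64) = 8
Sum = 22.433981
Perimeter = 22.434

22.434


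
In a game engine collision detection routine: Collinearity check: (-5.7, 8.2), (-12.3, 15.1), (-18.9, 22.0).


Cross product: ((-12.3)-(-5.7))*(22-8.2) - (15.1-8.2)*((-18.9)-(-5.7))
= 0

Yes, collinear


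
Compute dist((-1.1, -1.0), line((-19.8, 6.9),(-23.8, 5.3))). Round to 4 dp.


|cross product| = 61.52
|line direction| = sqrt(18.56) = 4.3081
Distance = 61.52/sqrt(18.56) = 14.28

14.28


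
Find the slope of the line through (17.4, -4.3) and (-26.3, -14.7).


slope = (y2-y1)/(x2-x1) = ((-14.7)-(-4.3))/((-26.3)-17.4) = (-10.4)/(-43.7) = 0.238

0.238


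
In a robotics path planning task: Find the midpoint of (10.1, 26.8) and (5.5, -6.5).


M = ((10.1+5.5)/2, (26.8+(-6.5))/2)
= (7.8, 10.15)

(7.8, 10.15)


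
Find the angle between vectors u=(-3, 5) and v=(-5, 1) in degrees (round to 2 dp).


u.v = 20, |u| = sqrt(34) = 5.831, |v| = sqrt(26) = 5.099
cos(theta) = u.v/(|u||v|) = 20/sqrt(884) = 0.672673
theta = acos(0.672673) = 47.73 degrees

47.73 degrees


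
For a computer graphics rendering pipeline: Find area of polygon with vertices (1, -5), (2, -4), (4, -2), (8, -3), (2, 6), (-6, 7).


Shoelace sum: (1*(-4) - 2*(-5)) + (2*(-2) - 4*(-4)) + (4*(-3) - 8*(-2)) + (8*6 - 2*(-3)) + (2*7 - (-6)*6) + ((-6)*(-5) - 1*7)
= 149
Area = |149|/2 = 74.5

74.5


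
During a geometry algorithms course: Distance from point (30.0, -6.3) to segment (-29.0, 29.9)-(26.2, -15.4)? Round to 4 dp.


Project P onto AB: t = 0.9603 (clamped to [0,1])
Closest point on segment: (24.0082, -13.6013)
Distance: 9.4451

9.4451


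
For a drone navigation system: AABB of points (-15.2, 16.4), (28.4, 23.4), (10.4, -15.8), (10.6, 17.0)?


x range: [-15.2, 28.4]
y range: [-15.8, 23.4]
Bounding box: (-15.2,-15.8) to (28.4,23.4)

(-15.2,-15.8) to (28.4,23.4)


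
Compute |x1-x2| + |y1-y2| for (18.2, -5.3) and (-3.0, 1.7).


|18.2-(-3)| + |(-5.3)-1.7| = 21.2 + 7 = 28.2

28.2


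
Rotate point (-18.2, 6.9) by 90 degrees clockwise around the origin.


90° CW: (x,y) -> (y, -x)
(-18.2,6.9) -> (6.9, 18.2)

(6.9, 18.2)


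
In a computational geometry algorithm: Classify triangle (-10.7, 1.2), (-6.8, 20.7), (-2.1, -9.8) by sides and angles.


Side lengths squared: AB^2=395.46, BC^2=952.34, CA^2=194.96
Sorted: [194.96, 395.46, 952.34]
By sides: Scalene, By angles: Obtuse

Scalene, Obtuse


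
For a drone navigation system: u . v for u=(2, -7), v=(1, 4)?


u . v = u_x*v_x + u_y*v_y = 2*1 + (-7)*4
= 2 + (-28) = -26

-26


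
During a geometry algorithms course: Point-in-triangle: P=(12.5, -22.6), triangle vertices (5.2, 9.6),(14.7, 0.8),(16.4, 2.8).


Cross products: AB x AP = -241.66, BC x BP = -35.38, CA x CP = 311
All same sign? no

No, outside


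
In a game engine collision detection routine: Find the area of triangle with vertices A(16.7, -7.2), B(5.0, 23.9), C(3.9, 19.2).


Area = |x_A(y_B-y_C) + x_B(y_C-y_A) + x_C(y_A-y_B)|/2
= |78.49 + 132 + (-121.29)|/2
= 89.2/2 = 44.6

44.6


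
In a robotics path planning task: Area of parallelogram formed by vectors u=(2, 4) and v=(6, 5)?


|u x v| = |2*5 - 4*6|
= |10 - 24| = 14

14


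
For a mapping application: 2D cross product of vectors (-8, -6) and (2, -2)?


u x v = u_x*v_y - u_y*v_x = (-8)*(-2) - (-6)*2
= 16 - (-12) = 28

28


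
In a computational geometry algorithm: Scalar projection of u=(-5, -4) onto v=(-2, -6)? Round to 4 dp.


u.v = 34, |v| = sqrt(40) = 6.3246
Scalar projection = u.v / |v| = 34 / sqrt(40) = 5.3759

5.3759


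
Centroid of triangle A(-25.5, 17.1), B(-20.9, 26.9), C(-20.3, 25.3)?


Centroid = ((x_A+x_B+x_C)/3, (y_A+y_B+y_C)/3)
= (((-25.5)+(-20.9)+(-20.3))/3, (17.1+26.9+25.3)/3)
= (-22.2333, 23.1)

(-22.2333, 23.1)


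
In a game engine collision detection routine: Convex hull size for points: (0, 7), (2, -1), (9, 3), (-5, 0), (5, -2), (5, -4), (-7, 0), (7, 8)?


Convex hull vertices (CCW): (-7, 0), (5, -4), (9, 3), (7, 8), (0, 7)
Count = 5

5


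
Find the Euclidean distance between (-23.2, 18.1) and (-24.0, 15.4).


dx=-0.8, dy=-2.7
d^2 = (-0.8)^2 + (-2.7)^2 = 7.93
d = sqrt(7.93) = 2.816

2.816


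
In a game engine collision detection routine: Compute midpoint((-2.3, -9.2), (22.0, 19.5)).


M = (((-2.3)+22)/2, ((-9.2)+19.5)/2)
= (9.85, 5.15)

(9.85, 5.15)


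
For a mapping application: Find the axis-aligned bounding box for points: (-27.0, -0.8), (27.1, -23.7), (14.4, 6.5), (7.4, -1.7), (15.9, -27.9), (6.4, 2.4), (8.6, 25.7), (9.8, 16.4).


x range: [-27, 27.1]
y range: [-27.9, 25.7]
Bounding box: (-27,-27.9) to (27.1,25.7)

(-27,-27.9) to (27.1,25.7)


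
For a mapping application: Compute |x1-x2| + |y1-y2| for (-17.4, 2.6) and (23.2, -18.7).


|(-17.4)-23.2| + |2.6-(-18.7)| = 40.6 + 21.3 = 61.9

61.9


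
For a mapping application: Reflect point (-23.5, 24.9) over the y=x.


Reflection over y=x: (x,y) -> (y,x)
(-23.5, 24.9) -> (24.9, -23.5)

(24.9, -23.5)


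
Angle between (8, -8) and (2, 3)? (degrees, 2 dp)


u.v = -8, |u| = sqrt(128) = 11.3137, |v| = sqrt(13) = 3.6056
cos(theta) = u.v/(|u||v|) = -8/sqrt(1664) = -0.196116
theta = acos(-0.196116) = 101.31 degrees

101.31 degrees


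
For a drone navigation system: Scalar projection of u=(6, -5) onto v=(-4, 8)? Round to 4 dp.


u.v = -64, |v| = sqrt(80) = 8.9443
Scalar projection = u.v / |v| = -64 / sqrt(80) = -7.1554

-7.1554


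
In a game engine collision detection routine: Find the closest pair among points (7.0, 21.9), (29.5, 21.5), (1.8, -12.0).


d(P0,P1) = 22.5036, d(P0,P2) = 34.2965, d(P1,P2) = 43.4688
Closest: P0 and P1

Closest pair: (7.0, 21.9) and (29.5, 21.5), distance = 22.5036


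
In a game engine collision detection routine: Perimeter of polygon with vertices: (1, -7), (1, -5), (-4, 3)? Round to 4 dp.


Sides: (1, -7)->(1, -5): sqrt(4) = 2, (1, -5)->(-4, 3): sqrt(89) = 9.433981, (-4, 3)->(1, -7): sqrt(125) = 11.18034
Sum = 22.614321
Perimeter = 22.6143

22.6143


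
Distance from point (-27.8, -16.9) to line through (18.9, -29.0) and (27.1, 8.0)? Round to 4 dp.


|cross product| = 1827.12
|line direction| = sqrt(1436.24) = 37.8978
Distance = 1827.12/sqrt(1436.24) = 48.2118

48.2118


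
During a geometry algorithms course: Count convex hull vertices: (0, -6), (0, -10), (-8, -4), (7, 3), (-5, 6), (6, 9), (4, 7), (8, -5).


Convex hull vertices (CCW): (-8, -4), (0, -10), (8, -5), (7, 3), (6, 9), (-5, 6)
Count = 6

6


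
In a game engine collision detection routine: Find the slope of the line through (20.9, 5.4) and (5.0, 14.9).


slope = (y2-y1)/(x2-x1) = (14.9-5.4)/(5-20.9) = 9.5/(-15.9) = -0.5975

-0.5975


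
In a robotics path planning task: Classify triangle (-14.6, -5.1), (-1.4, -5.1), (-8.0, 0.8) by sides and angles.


Side lengths squared: AB^2=174.24, BC^2=78.37, CA^2=78.37
Sorted: [78.37, 78.37, 174.24]
By sides: Isosceles, By angles: Obtuse

Isosceles, Obtuse


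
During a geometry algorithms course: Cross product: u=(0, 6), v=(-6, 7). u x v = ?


u x v = u_x*v_y - u_y*v_x = 0*7 - 6*(-6)
= 0 - (-36) = 36

36


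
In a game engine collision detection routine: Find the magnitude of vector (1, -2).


|u| = sqrt(1^2 + (-2)^2) = sqrt(5) = 2.2361

2.2361


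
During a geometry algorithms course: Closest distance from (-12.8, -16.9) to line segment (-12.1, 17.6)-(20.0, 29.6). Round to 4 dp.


Project P onto AB: t = 0 (clamped to [0,1])
Closest point on segment: (-12.1, 17.6)
Distance: 34.5071

34.5071


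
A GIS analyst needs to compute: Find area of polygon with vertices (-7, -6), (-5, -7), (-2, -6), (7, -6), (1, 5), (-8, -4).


Shoelace sum: ((-7)*(-7) - (-5)*(-6)) + ((-5)*(-6) - (-2)*(-7)) + ((-2)*(-6) - 7*(-6)) + (7*5 - 1*(-6)) + (1*(-4) - (-8)*5) + ((-8)*(-6) - (-7)*(-4))
= 186
Area = |186|/2 = 93

93


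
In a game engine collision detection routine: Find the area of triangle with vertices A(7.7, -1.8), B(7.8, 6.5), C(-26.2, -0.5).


Area = |x_A(y_B-y_C) + x_B(y_C-y_A) + x_C(y_A-y_B)|/2
= |53.9 + 10.14 + 217.46|/2
= 281.5/2 = 140.75

140.75


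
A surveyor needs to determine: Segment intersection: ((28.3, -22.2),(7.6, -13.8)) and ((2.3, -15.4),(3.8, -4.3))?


Cross products: d1=-298.8, d2=-56.43, d3=77.64, d4=-164.73
d1*d2 < 0 and d3*d4 < 0? no

No, they don't intersect


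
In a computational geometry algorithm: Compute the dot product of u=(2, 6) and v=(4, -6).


u . v = u_x*v_x + u_y*v_y = 2*4 + 6*(-6)
= 8 + (-36) = -28

-28


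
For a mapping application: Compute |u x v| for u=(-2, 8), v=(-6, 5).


|u x v| = |(-2)*5 - 8*(-6)|
= |(-10) - (-48)| = 38

38


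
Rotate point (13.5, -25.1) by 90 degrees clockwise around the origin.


90° CW: (x,y) -> (y, -x)
(13.5,-25.1) -> (-25.1, -13.5)

(-25.1, -13.5)


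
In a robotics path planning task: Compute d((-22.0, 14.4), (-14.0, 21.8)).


dx=8, dy=7.4
d^2 = 8^2 + 7.4^2 = 118.76
d = sqrt(118.76) = 10.8977

10.8977


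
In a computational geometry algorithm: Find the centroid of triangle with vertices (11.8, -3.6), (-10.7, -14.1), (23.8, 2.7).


Centroid = ((x_A+x_B+x_C)/3, (y_A+y_B+y_C)/3)
= ((11.8+(-10.7)+23.8)/3, ((-3.6)+(-14.1)+2.7)/3)
= (8.3, -5)

(8.3, -5)


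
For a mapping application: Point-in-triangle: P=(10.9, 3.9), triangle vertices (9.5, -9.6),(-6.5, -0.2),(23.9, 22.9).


Cross products: AB x AP = -229.16, BC x BP = -277.3, CA x CP = -148.9
All same sign? yes

Yes, inside


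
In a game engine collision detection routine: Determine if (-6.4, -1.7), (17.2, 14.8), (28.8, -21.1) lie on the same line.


Cross product: (17.2-(-6.4))*((-21.1)-(-1.7)) - (14.8-(-1.7))*(28.8-(-6.4))
= -1038.64

No, not collinear


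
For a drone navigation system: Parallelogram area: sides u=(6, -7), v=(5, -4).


|u x v| = |6*(-4) - (-7)*5|
= |(-24) - (-35)| = 11

11


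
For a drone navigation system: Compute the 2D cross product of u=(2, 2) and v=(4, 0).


u x v = u_x*v_y - u_y*v_x = 2*0 - 2*4
= 0 - 8 = -8

-8


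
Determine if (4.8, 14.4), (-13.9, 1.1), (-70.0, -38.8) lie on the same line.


Cross product: ((-13.9)-4.8)*((-38.8)-14.4) - (1.1-14.4)*((-70)-4.8)
= 0

Yes, collinear


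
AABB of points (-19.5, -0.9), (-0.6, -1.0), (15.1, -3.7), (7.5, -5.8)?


x range: [-19.5, 15.1]
y range: [-5.8, -0.9]
Bounding box: (-19.5,-5.8) to (15.1,-0.9)

(-19.5,-5.8) to (15.1,-0.9)


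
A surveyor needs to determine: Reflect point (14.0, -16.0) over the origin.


Reflection over origin: (x,y) -> (-x,-y)
(14, -16) -> (-14, 16)

(-14, 16)


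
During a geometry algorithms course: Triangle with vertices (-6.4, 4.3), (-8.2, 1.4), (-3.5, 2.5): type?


Side lengths squared: AB^2=11.65, BC^2=23.3, CA^2=11.65
Sorted: [11.65, 11.65, 23.3]
By sides: Isosceles, By angles: Right

Isosceles, Right


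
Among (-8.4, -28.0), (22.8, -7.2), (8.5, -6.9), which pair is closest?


d(P0,P1) = 37.4977, d(P0,P2) = 27.0337, d(P1,P2) = 14.3031
Closest: P1 and P2

Closest pair: (22.8, -7.2) and (8.5, -6.9), distance = 14.3031


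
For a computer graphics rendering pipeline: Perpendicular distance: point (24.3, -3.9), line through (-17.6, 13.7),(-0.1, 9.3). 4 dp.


|cross product| = 123.64
|line direction| = sqrt(325.61) = 18.0447
Distance = 123.64/sqrt(325.61) = 6.8519

6.8519


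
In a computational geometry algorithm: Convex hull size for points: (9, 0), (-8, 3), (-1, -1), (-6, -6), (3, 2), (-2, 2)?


Convex hull vertices (CCW): (-8, 3), (-6, -6), (9, 0), (3, 2)
Count = 4

4


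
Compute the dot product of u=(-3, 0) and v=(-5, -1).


u . v = u_x*v_x + u_y*v_y = (-3)*(-5) + 0*(-1)
= 15 + 0 = 15

15


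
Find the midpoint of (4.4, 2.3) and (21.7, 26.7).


M = ((4.4+21.7)/2, (2.3+26.7)/2)
= (13.05, 14.5)

(13.05, 14.5)


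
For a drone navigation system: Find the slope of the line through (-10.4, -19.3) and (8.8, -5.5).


slope = (y2-y1)/(x2-x1) = ((-5.5)-(-19.3))/(8.8-(-10.4)) = 13.8/19.2 = 0.7188

0.7188


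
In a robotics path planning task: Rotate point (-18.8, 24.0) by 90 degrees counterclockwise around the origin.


90° CCW: (x,y) -> (-y, x)
(-18.8,24) -> (-24, -18.8)

(-24, -18.8)


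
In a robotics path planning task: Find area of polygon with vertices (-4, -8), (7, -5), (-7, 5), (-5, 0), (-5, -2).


Shoelace sum: ((-4)*(-5) - 7*(-8)) + (7*5 - (-7)*(-5)) + ((-7)*0 - (-5)*5) + ((-5)*(-2) - (-5)*0) + ((-5)*(-8) - (-4)*(-2))
= 143
Area = |143|/2 = 71.5

71.5


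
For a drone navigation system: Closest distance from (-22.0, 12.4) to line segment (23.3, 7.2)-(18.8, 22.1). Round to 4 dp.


Project P onto AB: t = 1 (clamped to [0,1])
Closest point on segment: (18.8, 22.1)
Distance: 41.9372

41.9372


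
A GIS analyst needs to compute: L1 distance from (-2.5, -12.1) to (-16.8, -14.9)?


|(-2.5)-(-16.8)| + |(-12.1)-(-14.9)| = 14.3 + 2.8 = 17.1

17.1


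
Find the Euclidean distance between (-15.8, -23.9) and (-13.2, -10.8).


dx=2.6, dy=13.1
d^2 = 2.6^2 + 13.1^2 = 178.37
d = sqrt(178.37) = 13.3555

13.3555


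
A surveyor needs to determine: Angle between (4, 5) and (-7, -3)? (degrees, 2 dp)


u.v = -43, |u| = sqrt(41) = 6.4031, |v| = sqrt(58) = 7.6158
cos(theta) = u.v/(|u||v|) = -43/sqrt(2378) = -0.881785
theta = acos(-0.881785) = 151.86 degrees

151.86 degrees


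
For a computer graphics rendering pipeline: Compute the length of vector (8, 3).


|u| = sqrt(8^2 + 3^2) = sqrt(73) = 8.544

8.544


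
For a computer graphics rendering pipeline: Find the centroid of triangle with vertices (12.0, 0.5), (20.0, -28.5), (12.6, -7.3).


Centroid = ((x_A+x_B+x_C)/3, (y_A+y_B+y_C)/3)
= ((12+20+12.6)/3, (0.5+(-28.5)+(-7.3))/3)
= (14.8667, -11.7667)

(14.8667, -11.7667)


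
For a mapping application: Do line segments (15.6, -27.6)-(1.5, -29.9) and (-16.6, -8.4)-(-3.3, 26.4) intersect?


Cross products: d1=-1375.92, d2=-915.83, d3=-344.78, d4=-804.87
d1*d2 < 0 and d3*d4 < 0? no

No, they don't intersect


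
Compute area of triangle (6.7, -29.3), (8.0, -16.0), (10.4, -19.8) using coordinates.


Area = |x_A(y_B-y_C) + x_B(y_C-y_A) + x_C(y_A-y_B)|/2
= |25.46 + 76 + (-138.32)|/2
= 36.86/2 = 18.43

18.43


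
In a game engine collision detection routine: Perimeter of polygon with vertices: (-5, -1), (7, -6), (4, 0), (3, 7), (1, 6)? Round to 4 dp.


Sides: (-5, -1)->(7, -6): sqrt(169) = 13, (7, -6)->(4, 0): sqrt(45) = 6.708204, (4, 0)->(3, 7): sqrt(50) = 7.071068, (3, 7)->(1, 6): sqrt(5) = 2.236068, (1, 6)->(-5, -1): sqrt(85) = 9.219544
Sum = 38.234884
Perimeter = 38.2349

38.2349


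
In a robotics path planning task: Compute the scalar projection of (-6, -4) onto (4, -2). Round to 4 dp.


u.v = -16, |v| = sqrt(20) = 4.4721
Scalar projection = u.v / |v| = -16 / sqrt(20) = -3.5777

-3.5777
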